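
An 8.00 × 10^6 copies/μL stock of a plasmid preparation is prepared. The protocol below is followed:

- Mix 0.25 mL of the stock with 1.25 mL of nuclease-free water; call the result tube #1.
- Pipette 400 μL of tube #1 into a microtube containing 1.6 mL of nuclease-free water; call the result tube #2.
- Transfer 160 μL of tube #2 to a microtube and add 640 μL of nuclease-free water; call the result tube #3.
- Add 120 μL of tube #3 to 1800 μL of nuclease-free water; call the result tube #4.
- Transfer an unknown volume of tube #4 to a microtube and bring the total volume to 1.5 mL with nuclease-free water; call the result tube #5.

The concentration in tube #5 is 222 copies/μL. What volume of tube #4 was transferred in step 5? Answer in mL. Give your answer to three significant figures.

0.0999 mL

Step 1: 0.25 mL + 1.25 mL = 1.5 mL total → factor 1.5/0.25 = 6
Step 2: 400 μL + 1.6 mL = 2000 μL total → factor 2000/400 = 5
Step 3: 160 μL + 640 μL = 800 μL total → factor 800/160 = 5
Step 4: 120 μL + 1800 μL = 1920 μL total → factor 1920/120 = 16
Step 5: v brought to 1.5 mL → factor = 1.5 mL/v
Product of known-step factors = 2400
Overall factor = 8.00 × 10^6 copies/μL / (222 copies/μL) = 36036
Step-5 factor = 36036 / 2400 = 15.015
v = 1.5 mL / 15.015 = 0.0999 mL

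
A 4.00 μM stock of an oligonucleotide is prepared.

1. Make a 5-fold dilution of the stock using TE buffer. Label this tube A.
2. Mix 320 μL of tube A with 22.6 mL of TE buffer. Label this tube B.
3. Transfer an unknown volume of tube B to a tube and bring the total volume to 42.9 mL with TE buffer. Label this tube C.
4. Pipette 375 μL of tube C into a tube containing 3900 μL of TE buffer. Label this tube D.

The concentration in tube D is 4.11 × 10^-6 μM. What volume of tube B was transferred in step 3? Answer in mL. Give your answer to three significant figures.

Step 1: 5-fold → factor 5
Step 2: 320 μL + 22.6 mL = 22920 μL total → factor 22920/320 = 71.625
Step 3: v brought to 42.9 mL → factor = 42.9 mL/v
Step 4: 375 μL + 3900 μL = 4275 μL total → factor 4275/375 = 11.4
Product of known-step factors = 4082.6
Overall factor = 4.00 μM / (4.11 × 10^-6 μM) = 9.7324 × 10^5
Step-3 factor = 9.7324 × 10^5 / 4082.6 = 238.38
v = 42.9 mL / 238.38 = 0.180 mL

0.180 mL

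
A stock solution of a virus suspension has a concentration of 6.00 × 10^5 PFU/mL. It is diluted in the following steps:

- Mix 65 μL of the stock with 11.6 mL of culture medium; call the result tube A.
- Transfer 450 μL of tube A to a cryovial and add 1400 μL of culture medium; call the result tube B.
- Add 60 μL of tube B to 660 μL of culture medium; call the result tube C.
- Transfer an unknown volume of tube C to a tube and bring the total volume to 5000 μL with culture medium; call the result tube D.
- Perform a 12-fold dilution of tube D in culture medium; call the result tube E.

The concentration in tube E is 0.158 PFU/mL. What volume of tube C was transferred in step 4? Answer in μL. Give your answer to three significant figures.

Step 1: 65 μL + 11.6 mL = 11665 μL total → factor 11665/65 = 179.46
Step 2: 450 μL + 1400 μL = 1850 μL total → factor 1850/450 = 4.1111
Step 3: 60 μL + 660 μL = 720 μL total → factor 720/60 = 12
Step 4: v brought to 5000 μL → factor = 5000 μL/v
Step 5: 12-fold → factor 12
Product of known-step factors = 1.0624 × 10^5
Overall factor = 6.00 × 10^5 PFU/mL / (0.158 PFU/mL) = 3.7975 × 10^6
Step-4 factor = 3.7975 × 10^6 / 1.0624 × 10^5 = 35.744
v = 5000 μL / 35.744 = 140 μL

140 μL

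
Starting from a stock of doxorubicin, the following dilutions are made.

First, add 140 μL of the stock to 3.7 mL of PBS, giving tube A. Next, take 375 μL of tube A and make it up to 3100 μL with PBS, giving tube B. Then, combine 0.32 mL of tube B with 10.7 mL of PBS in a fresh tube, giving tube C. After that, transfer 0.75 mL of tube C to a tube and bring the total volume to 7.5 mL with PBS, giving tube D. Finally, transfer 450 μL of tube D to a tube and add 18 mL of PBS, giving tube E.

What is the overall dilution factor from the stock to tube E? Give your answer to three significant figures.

Step 1: 140 μL + 3.7 mL = 3840 μL total → factor 3840/140 = 27.429
Step 2: 375 μL brought to 3100 μL → factor 3100/375 = 8.2667
Step 3: 0.32 mL + 10.7 mL = 11.02 mL total → factor 11.02/0.32 = 34.438
Step 4: 0.75 mL brought to 7.5 mL → factor 7.5/0.75 = 10
Step 5: 450 μL + 18 mL = 18450 μL total → factor 18450/450 = 41
Overall dilution factor = 27.429 × 8.2667 × 34.438 × 10 × 41 = 3.2015 × 10^6

3.20 × 10^6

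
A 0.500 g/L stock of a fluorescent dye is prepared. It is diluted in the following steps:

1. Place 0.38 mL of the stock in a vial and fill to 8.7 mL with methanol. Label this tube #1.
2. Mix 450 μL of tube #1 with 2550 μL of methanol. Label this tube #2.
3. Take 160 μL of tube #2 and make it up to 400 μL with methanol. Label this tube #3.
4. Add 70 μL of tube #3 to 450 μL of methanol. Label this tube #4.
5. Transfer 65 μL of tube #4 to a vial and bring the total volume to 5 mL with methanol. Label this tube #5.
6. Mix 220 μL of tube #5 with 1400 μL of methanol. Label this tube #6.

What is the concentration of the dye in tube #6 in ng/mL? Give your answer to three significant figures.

Step 1: 0.38 mL brought to 8.7 mL → factor 8.7/0.38 = 22.895
Step 2: 450 μL + 2550 μL = 3000 μL total → factor 3000/450 = 6.6667
Step 3: 160 μL brought to 400 μL → factor 400/160 = 2.5
Step 4: 70 μL + 450 μL = 520 μL total → factor 520/70 = 7.4286
Step 5: 65 μL brought to 5 mL → factor 5000/65 = 76.923
Step 6: 220 μL + 1400 μL = 1620 μL total → factor 1620/220 = 7.3636
Dilution factor through tube #6 = 22.895 × 6.6667 × 2.5 × 7.4286 × 76.923 × 7.3636 = 1.6056 × 10^6
[tube #6] = 0.500 g/L / 1.6056 × 10^6 = 3.114 × 10^-7 g/L = 0.311 ng/mL

0.311 ng/mL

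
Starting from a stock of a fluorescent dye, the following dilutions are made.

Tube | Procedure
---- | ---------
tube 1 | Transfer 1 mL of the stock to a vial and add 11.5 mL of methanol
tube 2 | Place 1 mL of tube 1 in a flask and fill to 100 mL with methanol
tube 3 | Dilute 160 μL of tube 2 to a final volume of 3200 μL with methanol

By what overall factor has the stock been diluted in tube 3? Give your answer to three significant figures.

2.50 × 10^4

Step 1: 1 mL + 11.5 mL = 12.5 mL total → factor 12.5/1 = 12.5
Step 2: 1 mL brought to 100 mL → factor 100/1 = 100
Step 3: 160 μL brought to 3200 μL → factor 3200/160 = 20
Overall dilution factor = 12.5 × 100 × 20 = 25000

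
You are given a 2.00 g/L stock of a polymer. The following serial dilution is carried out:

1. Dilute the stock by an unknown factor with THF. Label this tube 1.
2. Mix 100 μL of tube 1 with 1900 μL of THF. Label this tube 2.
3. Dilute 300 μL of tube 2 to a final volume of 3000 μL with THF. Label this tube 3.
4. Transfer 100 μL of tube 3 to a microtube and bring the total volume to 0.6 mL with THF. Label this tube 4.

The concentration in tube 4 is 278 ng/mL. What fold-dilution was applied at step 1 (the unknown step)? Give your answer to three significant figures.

6.00-fold

Step 1: unknown factor x
Step 2: 100 μL + 1900 μL = 2000 μL total → factor 2000/100 = 20
Step 3: 300 μL brought to 3000 μL → factor 3000/300 = 10
Step 4: 100 μL brought to 0.6 mL → factor 600/100 = 6
Product of known-step factors = 1200
Overall factor = 2.00 g/L / (278 ng/mL) = 7194.2
x = 7194.2 / 1200 = 6.00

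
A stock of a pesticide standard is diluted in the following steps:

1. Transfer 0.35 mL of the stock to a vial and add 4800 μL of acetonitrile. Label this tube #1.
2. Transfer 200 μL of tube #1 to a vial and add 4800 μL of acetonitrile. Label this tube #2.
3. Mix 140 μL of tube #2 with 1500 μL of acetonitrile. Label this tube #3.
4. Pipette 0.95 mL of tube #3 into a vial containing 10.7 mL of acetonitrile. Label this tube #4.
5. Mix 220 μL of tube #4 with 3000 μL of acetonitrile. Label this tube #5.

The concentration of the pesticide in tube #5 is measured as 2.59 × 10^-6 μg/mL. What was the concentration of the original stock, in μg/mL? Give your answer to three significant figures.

Step 1: 0.35 mL + 4800 μL = 5.15 mL total → factor 5.15/0.35 = 14.714
Step 2: 200 μL + 4800 μL = 5000 μL total → factor 5000/200 = 25
Step 3: 140 μL + 1500 μL = 1640 μL total → factor 1640/140 = 11.714
Step 4: 0.95 mL + 10.7 mL = 11.65 mL total → factor 11.65/0.95 = 12.263
Step 5: 220 μL + 3000 μL = 3220 μL total → factor 3220/220 = 14.636
Overall dilution factor = 14.714 × 25 × 11.714 × 12.263 × 14.636 = 7.7345 × 10^5
Stock = 2.59 × 10^-6 μg/mL × 7.7345 × 10^5 = 2.00 μg/mL

2.00 μg/mL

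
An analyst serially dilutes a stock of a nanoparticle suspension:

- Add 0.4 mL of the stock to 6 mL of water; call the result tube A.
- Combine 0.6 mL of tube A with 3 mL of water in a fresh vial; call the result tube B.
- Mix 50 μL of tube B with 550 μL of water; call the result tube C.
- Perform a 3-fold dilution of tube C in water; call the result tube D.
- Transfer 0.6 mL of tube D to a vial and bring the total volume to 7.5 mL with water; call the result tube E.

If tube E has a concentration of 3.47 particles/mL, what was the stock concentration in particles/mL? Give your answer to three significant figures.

1.50 × 10^5 particles/mL

Step 1: 0.4 mL + 6 mL = 6.4 mL total → factor 6.4/0.4 = 16
Step 2: 0.6 mL + 3 mL = 3.6 mL total → factor 3.6/0.6 = 6
Step 3: 50 μL + 550 μL = 600 μL total → factor 600/50 = 12
Step 4: 3-fold → factor 3
Step 5: 0.6 mL brought to 7.5 mL → factor 7.5/0.6 = 12.5
Overall dilution factor = 16 × 6 × 12 × 3 × 12.5 = 43200
Stock = 3.47 particles/mL × 43200 = 1.50 × 10^5 particles/mL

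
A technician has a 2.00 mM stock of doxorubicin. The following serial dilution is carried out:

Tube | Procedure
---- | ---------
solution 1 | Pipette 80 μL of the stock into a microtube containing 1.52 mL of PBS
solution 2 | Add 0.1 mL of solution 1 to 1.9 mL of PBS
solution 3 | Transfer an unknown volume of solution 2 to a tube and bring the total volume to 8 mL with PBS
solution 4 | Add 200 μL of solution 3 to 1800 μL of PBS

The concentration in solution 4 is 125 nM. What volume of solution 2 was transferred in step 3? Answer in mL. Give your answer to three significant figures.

Step 1: 80 μL + 1.52 mL = 1600 μL total → factor 1600/80 = 20
Step 2: 0.1 mL + 1.9 mL = 2 mL total → factor 2/0.1 = 20
Step 3: v brought to 8 mL → factor = 8 mL/v
Step 4: 200 μL + 1800 μL = 2000 μL total → factor 2000/200 = 10
Product of known-step factors = 4000
Overall factor = 2.00 mM / (125 nM) = 16000
Step-3 factor = 16000 / 4000 = 4
v = 8 mL / 4 = 2.00 mL

2.00 mL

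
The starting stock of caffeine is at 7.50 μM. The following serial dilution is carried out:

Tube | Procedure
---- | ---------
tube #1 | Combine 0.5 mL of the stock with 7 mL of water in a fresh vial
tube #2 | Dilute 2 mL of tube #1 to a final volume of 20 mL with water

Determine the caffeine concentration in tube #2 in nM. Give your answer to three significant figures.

Step 1: 0.5 mL + 7 mL = 7.5 mL total → factor 7.5/0.5 = 15
Step 2: 2 mL brought to 20 mL → factor 20/2 = 10
Overall dilution factor = 15 × 10 = 150
Final = 7.50 μM / 150 = 0.05000 μM = 50.0 nM

50.0 nM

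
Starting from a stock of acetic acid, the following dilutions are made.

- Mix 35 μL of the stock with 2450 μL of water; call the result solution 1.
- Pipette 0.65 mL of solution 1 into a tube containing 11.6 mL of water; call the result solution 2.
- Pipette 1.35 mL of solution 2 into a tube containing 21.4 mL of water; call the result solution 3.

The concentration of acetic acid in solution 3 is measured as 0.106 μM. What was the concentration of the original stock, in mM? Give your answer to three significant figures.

2.39 mM

Step 1: 35 μL + 2450 μL = 2485 μL total → factor 2485/35 = 71
Step 2: 0.65 mL + 11.6 mL = 12.25 mL total → factor 12.25/0.65 = 18.846
Step 3: 1.35 mL + 21.4 mL = 22.75 mL total → factor 22.75/1.35 = 16.852
Overall dilution factor = 71 × 18.846 × 16.852 = 22549
Stock = 0.106 μM × 22549 = 2390 μM = 2.39 mM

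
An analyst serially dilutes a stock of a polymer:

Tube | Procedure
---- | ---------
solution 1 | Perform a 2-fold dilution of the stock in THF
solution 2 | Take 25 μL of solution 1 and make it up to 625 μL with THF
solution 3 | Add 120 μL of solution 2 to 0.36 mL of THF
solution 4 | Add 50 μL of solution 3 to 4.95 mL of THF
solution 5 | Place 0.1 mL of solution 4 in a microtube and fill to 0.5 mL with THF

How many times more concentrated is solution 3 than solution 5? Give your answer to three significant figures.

500

Step 1: 2-fold → factor 2
Step 2: 25 μL brought to 625 μL → factor 625/25 = 25
Step 3: 120 μL + 0.36 mL = 480 μL total → factor 480/120 = 4
Step 4: 50 μL + 4.95 mL = 5000 μL total → factor 5000/50 = 100
Step 5: 0.1 mL brought to 0.5 mL → factor 0.5/0.1 = 5
Dilution factor to solution 3 = 200; to solution 5 = 1 × 10^5
[solution 3]/[solution 5] = (factor to solution 5)/(factor to solution 3) = 1 × 10^5/200 = 500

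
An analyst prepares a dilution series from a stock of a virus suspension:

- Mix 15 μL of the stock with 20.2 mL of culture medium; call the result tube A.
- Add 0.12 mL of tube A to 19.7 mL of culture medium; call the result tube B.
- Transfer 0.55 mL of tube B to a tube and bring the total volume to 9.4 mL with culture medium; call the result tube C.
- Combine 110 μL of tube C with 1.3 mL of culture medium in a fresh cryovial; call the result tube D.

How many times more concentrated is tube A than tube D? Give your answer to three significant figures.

Step 1: 15 μL + 20.2 mL = 20215 μL total → factor 20215/15 = 1347.7
Step 2: 0.12 mL + 19.7 mL = 19.82 mL total → factor 19.82/0.12 = 165.17
Step 3: 0.55 mL brought to 9.4 mL → factor 9.4/0.55 = 17.091
Step 4: 110 μL + 1.3 mL = 1410 μL total → factor 1410/110 = 12.818
Dilution factor to tube A = 1347.7; to tube D = 4.8764 × 10^7
[tube A]/[tube D] = (factor to tube D)/(factor to tube A) = 4.8764 × 10^7/1347.7 = 3.62 × 10^4

3.62 × 10^4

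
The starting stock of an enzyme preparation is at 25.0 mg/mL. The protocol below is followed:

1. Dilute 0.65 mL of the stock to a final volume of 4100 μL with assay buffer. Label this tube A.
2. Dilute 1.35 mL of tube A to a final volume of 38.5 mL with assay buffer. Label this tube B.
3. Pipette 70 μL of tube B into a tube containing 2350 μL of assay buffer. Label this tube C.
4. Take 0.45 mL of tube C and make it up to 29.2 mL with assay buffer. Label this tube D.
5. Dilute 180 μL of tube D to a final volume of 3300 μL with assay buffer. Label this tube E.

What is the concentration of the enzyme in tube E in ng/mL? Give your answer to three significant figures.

Step 1: 0.65 mL brought to 4100 μL → factor 4.1/0.65 = 6.3077
Step 2: 1.35 mL brought to 38.5 mL → factor 38.5/1.35 = 28.519
Step 3: 70 μL + 2350 μL = 2420 μL total → factor 2420/70 = 34.571
Step 4: 0.45 mL brought to 29.2 mL → factor 29.2/0.45 = 64.889
Step 5: 180 μL brought to 3300 μL → factor 3300/180 = 18.333
Overall dilution factor = 6.3077 × 28.519 × 34.571 × 64.889 × 18.333 = 7.3982 × 10^6
Final = 25.0 mg/mL / 7.3982 × 10^6 = 3.379 × 10^-6 mg/mL = 3.38 ng/mL

3.38 ng/mL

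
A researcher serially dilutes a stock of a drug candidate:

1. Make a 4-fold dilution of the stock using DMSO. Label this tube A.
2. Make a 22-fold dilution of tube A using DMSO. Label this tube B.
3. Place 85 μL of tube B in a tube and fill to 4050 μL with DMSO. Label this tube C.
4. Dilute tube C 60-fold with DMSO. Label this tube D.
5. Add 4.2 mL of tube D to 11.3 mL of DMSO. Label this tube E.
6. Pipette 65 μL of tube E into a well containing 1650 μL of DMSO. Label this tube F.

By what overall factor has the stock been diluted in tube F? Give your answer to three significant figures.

2.45 × 10^7

Step 1: 4-fold → factor 4
Step 2: 22-fold → factor 22
Step 3: 85 μL brought to 4050 μL → factor 4050/85 = 47.647
Step 4: 60-fold → factor 60
Step 5: 4.2 mL + 11.3 mL = 15.5 mL total → factor 15.5/4.2 = 3.6905
Step 6: 65 μL + 1650 μL = 1715 μL total → factor 1715/65 = 26.385
Overall dilution factor = 4 × 22 × 47.647 × 60 × 3.6905 × 26.385 = 2.4496 × 10^7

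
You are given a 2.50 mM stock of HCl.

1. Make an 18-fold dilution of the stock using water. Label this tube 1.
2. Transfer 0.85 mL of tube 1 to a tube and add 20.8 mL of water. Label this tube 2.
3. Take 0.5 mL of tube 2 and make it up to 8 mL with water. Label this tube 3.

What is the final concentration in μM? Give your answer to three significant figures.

0.341 μM

Step 1: 18-fold → factor 18
Step 2: 0.85 mL + 20.8 mL = 21.65 mL total → factor 21.65/0.85 = 25.471
Step 3: 0.5 mL brought to 8 mL → factor 8/0.5 = 16
Overall dilution factor = 18 × 25.471 × 16 = 7335.5
Final = 2.50 mM / 7335.5 = 0.0003408 mM = 0.341 μM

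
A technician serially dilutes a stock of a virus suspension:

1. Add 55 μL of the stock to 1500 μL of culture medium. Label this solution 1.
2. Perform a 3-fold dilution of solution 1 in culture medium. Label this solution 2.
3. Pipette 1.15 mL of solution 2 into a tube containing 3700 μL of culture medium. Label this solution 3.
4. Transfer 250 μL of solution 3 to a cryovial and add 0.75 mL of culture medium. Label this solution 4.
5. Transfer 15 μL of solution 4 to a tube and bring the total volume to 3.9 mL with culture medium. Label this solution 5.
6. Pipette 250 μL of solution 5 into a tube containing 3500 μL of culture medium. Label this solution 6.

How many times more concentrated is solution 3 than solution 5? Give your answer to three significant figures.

1.04 × 10^3

Step 1: 55 μL + 1500 μL = 1555 μL total → factor 1555/55 = 28.273
Step 2: 3-fold → factor 3
Step 3: 1.15 mL + 3700 μL = 4.85 mL total → factor 4.85/1.15 = 4.2174
Step 4: 250 μL + 0.75 mL = 1000 μL total → factor 1000/250 = 4
Step 5: 15 μL brought to 3.9 mL → factor 3900/15 = 260
Dilution factor to solution 3 = 357.71; to solution 5 = 3.7202 × 10^5
[solution 3]/[solution 5] = (factor to solution 5)/(factor to solution 3) = 3.7202 × 10^5/357.71 = 1.04 × 10^3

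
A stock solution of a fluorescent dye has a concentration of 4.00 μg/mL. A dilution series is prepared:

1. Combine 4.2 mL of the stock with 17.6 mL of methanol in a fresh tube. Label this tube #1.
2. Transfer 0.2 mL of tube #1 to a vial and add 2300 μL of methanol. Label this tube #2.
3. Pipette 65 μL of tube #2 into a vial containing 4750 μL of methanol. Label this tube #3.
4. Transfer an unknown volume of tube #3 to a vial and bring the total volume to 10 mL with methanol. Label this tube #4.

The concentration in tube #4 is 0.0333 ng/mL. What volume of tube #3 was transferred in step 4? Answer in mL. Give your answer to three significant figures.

0.400 mL

Step 1: 4.2 mL + 17.6 mL = 21.8 mL total → factor 21.8/4.2 = 5.1905
Step 2: 0.2 mL + 2300 μL = 2.5 mL total → factor 2.5/0.2 = 12.5
Step 3: 65 μL + 4750 μL = 4815 μL total → factor 4815/65 = 74.077
Step 4: v brought to 10 mL → factor = 10 mL/v
Product of known-step factors = 4806.2
Overall factor = 4.00 μg/mL / (0.0333 ng/mL) = 1.2012 × 10^5
Step-4 factor = 1.2012 × 10^5 / 4806.2 = 24.993
v = 10 mL / 24.993 = 0.400 mL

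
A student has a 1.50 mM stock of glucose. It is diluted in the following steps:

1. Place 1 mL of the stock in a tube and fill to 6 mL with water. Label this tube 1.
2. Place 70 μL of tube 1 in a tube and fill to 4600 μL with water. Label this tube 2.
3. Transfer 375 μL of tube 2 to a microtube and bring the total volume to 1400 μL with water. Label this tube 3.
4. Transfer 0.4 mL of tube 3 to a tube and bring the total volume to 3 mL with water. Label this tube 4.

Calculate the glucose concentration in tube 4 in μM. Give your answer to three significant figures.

Step 1: 1 mL brought to 6 mL → factor 6/1 = 6
Step 2: 70 μL brought to 4600 μL → factor 4600/70 = 65.714
Step 3: 375 μL brought to 1400 μL → factor 1400/375 = 3.7333
Step 4: 0.4 mL brought to 3 mL → factor 3/0.4 = 7.5
Dilution factor through tube 4 = 6 × 65.714 × 3.7333 × 7.5 = 11040
[tube 4] = 1.50 mM / 11040 = 0.0001359 mM = 0.136 μM

0.136 μM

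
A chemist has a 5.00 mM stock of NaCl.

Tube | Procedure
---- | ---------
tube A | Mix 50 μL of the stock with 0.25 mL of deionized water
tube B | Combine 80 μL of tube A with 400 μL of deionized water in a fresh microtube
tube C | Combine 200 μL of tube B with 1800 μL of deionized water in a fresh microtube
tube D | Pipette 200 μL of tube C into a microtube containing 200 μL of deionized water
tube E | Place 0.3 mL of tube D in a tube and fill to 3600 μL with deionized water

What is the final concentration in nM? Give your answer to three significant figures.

579 nM

Step 1: 50 μL + 0.25 mL = 300 μL total → factor 300/50 = 6
Step 2: 80 μL + 400 μL = 480 μL total → factor 480/80 = 6
Step 3: 200 μL + 1800 μL = 2000 μL total → factor 2000/200 = 10
Step 4: 200 μL + 200 μL = 400 μL total → factor 400/200 = 2
Step 5: 0.3 mL brought to 3600 μL → factor 3.6/0.3 = 12
Overall dilution factor = 6 × 6 × 10 × 2 × 12 = 8640
Final = 5.00 mM / 8640 = 0.0005787 mM = 579 nM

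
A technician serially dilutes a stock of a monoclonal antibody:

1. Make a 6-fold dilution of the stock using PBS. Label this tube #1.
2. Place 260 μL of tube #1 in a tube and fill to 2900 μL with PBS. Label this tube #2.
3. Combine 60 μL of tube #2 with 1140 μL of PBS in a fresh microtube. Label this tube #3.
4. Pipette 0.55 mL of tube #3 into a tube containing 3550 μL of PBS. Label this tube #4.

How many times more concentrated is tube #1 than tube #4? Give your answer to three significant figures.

Step 1: 6-fold → factor 6
Step 2: 260 μL brought to 2900 μL → factor 2900/260 = 11.154
Step 3: 60 μL + 1140 μL = 1200 μL total → factor 1200/60 = 20
Step 4: 0.55 mL + 3550 μL = 4.1 mL total → factor 4.1/0.55 = 7.4545
Dilution factor to tube #1 = 6; to tube #4 = 9977.6
[tube #1]/[tube #4] = (factor to tube #4)/(factor to tube #1) = 9977.6/6 = 1.66 × 10^3

1.66 × 10^3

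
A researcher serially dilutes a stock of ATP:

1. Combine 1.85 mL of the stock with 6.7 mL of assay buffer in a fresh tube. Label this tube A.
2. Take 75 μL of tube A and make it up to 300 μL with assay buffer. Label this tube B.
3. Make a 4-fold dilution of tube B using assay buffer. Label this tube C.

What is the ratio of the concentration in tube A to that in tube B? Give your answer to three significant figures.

Step 1: 1.85 mL + 6.7 mL = 8.55 mL total → factor 8.55/1.85 = 4.6216
Step 2: 75 μL brought to 300 μL → factor 300/75 = 4
Dilution factor to tube A = 4.6216; to tube B = 18.486
[tube A]/[tube B] = (factor to tube B)/(factor to tube A) = 18.486/4.6216 = 4.00

4.00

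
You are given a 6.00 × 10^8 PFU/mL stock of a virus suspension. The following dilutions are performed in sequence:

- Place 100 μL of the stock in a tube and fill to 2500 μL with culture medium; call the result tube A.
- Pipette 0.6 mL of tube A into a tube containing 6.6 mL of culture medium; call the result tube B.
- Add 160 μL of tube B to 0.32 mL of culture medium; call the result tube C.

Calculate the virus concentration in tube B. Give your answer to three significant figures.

Step 1: 100 μL brought to 2500 μL → factor 2500/100 = 25
Step 2: 0.6 mL + 6.6 mL = 7.2 mL total → factor 7.2/0.6 = 12
Dilution factor through tube B = 25 × 12 = 300
[tube B] = 6.00 × 10^8 PFU/mL / 300 = 2.00 × 10^6 PFU/mL

2.00 × 10^6 PFU/mL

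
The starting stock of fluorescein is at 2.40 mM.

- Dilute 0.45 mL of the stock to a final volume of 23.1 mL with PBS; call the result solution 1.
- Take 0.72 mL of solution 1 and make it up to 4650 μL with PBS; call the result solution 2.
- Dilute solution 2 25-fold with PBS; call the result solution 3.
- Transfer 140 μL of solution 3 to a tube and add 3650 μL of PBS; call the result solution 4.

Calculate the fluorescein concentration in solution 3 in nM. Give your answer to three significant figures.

290 nM

Step 1: 0.45 mL brought to 23.1 mL → factor 23.1/0.45 = 51.333
Step 2: 0.72 mL brought to 4650 μL → factor 4.65/0.72 = 6.4583
Step 3: 25-fold → factor 25
Dilution factor through solution 3 = 51.333 × 6.4583 × 25 = 8288.2
[solution 3] = 2.40 mM / 8288.2 = 0.0002896 mM = 290 nM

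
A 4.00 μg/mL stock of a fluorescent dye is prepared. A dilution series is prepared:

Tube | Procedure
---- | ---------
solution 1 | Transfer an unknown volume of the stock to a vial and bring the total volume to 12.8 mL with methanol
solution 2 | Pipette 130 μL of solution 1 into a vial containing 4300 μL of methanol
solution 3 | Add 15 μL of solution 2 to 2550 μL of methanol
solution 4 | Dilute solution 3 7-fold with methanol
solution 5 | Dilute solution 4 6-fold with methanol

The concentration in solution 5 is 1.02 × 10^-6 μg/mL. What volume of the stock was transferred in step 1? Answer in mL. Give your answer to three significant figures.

Step 1: v brought to 12.8 mL → factor = 12.8 mL/v
Step 2: 130 μL + 4300 μL = 4430 μL total → factor 4430/130 = 34.077
Step 3: 15 μL + 2550 μL = 2565 μL total → factor 2565/15 = 171
Step 4: 7-fold → factor 7
Step 5: 6-fold → factor 6
Product of known-step factors = 2.4474 × 10^5
Overall factor = 4.00 μg/mL / (1.02 × 10^-6 μg/mL) = 3.9216 × 10^6
Step-1 factor = 3.9216 × 10^6 / 2.4474 × 10^5 = 16.023
v = 12.8 mL / 16.023 = 0.799 mL

0.799 mL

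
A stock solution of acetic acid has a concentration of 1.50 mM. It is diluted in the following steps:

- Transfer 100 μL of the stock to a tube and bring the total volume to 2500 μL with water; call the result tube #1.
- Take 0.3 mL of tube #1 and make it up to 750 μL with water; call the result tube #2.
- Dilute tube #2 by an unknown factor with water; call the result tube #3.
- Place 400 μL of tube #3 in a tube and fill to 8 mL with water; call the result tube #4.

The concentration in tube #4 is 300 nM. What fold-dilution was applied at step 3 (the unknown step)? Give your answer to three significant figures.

Step 1: 100 μL brought to 2500 μL → factor 2500/100 = 25
Step 2: 0.3 mL brought to 750 μL → factor 0.75/0.3 = 2.5
Step 3: unknown factor x
Step 4: 400 μL brought to 8 mL → factor 8000/400 = 20
Product of known-step factors = 1250
Overall factor = 1.50 mM / (300 nM) = 5000
x = 5000 / 1250 = 4.00

4.00-fold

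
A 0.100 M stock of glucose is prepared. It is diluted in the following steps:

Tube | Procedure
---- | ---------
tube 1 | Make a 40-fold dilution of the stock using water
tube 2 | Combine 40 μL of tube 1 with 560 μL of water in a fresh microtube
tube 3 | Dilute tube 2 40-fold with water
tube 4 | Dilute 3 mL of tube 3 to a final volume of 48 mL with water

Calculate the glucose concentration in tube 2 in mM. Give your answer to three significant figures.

0.167 mM

Step 1: 40-fold → factor 40
Step 2: 40 μL + 560 μL = 600 μL total → factor 600/40 = 15
Dilution factor through tube 2 = 40 × 15 = 600
[tube 2] = 0.100 M / 600 = 0.0001667 M = 0.167 mM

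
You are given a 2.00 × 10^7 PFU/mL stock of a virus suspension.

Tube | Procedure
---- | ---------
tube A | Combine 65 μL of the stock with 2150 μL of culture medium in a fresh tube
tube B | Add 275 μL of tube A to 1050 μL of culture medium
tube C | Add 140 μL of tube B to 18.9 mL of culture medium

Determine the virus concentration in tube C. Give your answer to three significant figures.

896 PFU/mL

Step 1: 65 μL + 2150 μL = 2215 μL total → factor 2215/65 = 34.077
Step 2: 275 μL + 1050 μL = 1325 μL total → factor 1325/275 = 4.8182
Step 3: 140 μL + 18.9 mL = 19040 μL total → factor 19040/140 = 136
Overall dilution factor = 34.077 × 4.8182 × 136 = 22330
Final = 2.00 × 10^7 PFU/mL / 22330 = 896 PFU/mL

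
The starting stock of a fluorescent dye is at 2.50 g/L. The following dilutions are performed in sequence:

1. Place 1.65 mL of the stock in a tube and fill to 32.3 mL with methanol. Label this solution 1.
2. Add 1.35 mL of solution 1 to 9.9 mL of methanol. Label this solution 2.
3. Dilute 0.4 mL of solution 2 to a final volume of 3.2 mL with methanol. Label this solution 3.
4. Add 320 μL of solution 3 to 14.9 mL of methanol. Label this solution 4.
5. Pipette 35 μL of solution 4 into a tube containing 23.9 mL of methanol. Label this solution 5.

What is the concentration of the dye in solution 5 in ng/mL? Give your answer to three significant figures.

Step 1: 1.65 mL brought to 32.3 mL → factor 32.3/1.65 = 19.576
Step 2: 1.35 mL + 9.9 mL = 11.25 mL total → factor 11.25/1.35 = 8.3333
Step 3: 0.4 mL brought to 3.2 mL → factor 3.2/0.4 = 8
Step 4: 320 μL + 14.9 mL = 15220 μL total → factor 15220/320 = 47.562
Step 5: 35 μL + 23.9 mL = 23935 μL total → factor 23935/35 = 683.86
Overall dilution factor = 19.576 × 8.3333 × 8 × 47.562 × 683.86 = 4.2448 × 10^7
Final = 2.50 g/L / 4.2448 × 10^7 = 5.890 × 10^-8 g/L = 0.0589 ng/mL

0.0589 ng/mL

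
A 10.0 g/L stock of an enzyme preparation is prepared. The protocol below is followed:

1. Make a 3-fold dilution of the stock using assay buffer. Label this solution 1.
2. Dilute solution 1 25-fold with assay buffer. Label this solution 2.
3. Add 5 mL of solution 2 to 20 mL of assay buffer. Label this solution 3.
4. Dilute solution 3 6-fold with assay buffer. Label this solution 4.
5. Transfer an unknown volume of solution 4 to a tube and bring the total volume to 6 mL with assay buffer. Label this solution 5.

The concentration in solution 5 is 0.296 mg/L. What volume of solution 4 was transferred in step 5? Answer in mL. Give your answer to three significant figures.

0.400 mL

Step 1: 3-fold → factor 3
Step 2: 25-fold → factor 25
Step 3: 5 mL + 20 mL = 25 mL total → factor 25/5 = 5
Step 4: 6-fold → factor 6
Step 5: v brought to 6 mL → factor = 6 mL/v
Product of known-step factors = 2250
Overall factor = 10.0 g/L / (0.296 mg/L) = 33784
Step-5 factor = 33784 / 2250 = 15.015
v = 6 mL / 15.015 = 0.400 mL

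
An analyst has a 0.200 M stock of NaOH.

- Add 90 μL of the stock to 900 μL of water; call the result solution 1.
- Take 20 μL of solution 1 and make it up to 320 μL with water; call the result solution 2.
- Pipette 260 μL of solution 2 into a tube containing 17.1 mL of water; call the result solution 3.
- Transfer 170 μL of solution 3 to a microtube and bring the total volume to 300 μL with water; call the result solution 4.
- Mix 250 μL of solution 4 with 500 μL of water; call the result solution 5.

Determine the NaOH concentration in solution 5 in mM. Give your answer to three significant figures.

0.00321 mM

Step 1: 90 μL + 900 μL = 990 μL total → factor 990/90 = 11
Step 2: 20 μL brought to 320 μL → factor 320/20 = 16
Step 3: 260 μL + 17.1 mL = 17360 μL total → factor 17360/260 = 66.769
Step 4: 170 μL brought to 300 μL → factor 300/170 = 1.7647
Step 5: 250 μL + 500 μL = 750 μL total → factor 750/250 = 3
Overall dilution factor = 11 × 16 × 66.769 × 1.7647 × 3 = 62213
Final = 0.200 M / 62213 = 3.215 × 10^-6 M = 0.00321 mM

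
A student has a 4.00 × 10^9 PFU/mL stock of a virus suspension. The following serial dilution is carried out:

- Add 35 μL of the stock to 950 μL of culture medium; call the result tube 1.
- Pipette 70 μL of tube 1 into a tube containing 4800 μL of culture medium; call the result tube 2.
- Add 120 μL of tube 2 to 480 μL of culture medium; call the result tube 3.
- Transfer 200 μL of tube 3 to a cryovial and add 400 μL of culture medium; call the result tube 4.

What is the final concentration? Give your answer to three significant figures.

1.36 × 10^5 PFU/mL

Step 1: 35 μL + 950 μL = 985 μL total → factor 985/35 = 28.143
Step 2: 70 μL + 4800 μL = 4870 μL total → factor 4870/70 = 69.571
Step 3: 120 μL + 480 μL = 600 μL total → factor 600/120 = 5
Step 4: 200 μL + 400 μL = 600 μL total → factor 600/200 = 3
Overall dilution factor = 28.143 × 69.571 × 5 × 3 = 29369
Final = 4.00 × 10^9 PFU/mL / 29369 = 1.36 × 10^5 PFU/mL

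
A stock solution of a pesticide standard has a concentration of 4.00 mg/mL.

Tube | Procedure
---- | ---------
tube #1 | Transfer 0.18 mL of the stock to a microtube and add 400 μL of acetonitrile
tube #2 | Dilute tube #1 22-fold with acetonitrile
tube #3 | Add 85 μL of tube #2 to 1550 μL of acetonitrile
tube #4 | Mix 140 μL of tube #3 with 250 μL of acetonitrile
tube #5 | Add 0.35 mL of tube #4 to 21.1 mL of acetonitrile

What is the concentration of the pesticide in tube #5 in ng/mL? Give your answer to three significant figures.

17.2 ng/mL

Step 1: 0.18 mL + 400 μL = 0.58 mL total → factor 0.58/0.18 = 3.2222
Step 2: 22-fold → factor 22
Step 3: 85 μL + 1550 μL = 1635 μL total → factor 1635/85 = 19.235
Step 4: 140 μL + 250 μL = 390 μL total → factor 390/140 = 2.7857
Step 5: 0.35 mL + 21.1 mL = 21.45 mL total → factor 21.45/0.35 = 61.286
Overall dilution factor = 3.2222 × 22 × 19.235 × 2.7857 × 61.286 = 2.3279 × 10^5
Final = 4.00 mg/mL / 2.3279 × 10^5 = 1.718 × 10^-5 mg/mL = 17.2 ng/mL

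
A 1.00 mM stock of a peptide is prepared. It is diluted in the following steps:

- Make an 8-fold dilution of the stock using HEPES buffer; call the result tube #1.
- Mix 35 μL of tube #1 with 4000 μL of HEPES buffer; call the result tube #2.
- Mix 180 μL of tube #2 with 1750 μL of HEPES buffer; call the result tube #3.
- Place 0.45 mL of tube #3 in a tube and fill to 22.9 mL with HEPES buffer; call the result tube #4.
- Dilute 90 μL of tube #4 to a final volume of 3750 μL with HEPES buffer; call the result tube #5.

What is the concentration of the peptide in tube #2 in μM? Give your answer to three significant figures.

1.08 μM

Step 1: 8-fold → factor 8
Step 2: 35 μL + 4000 μL = 4035 μL total → factor 4035/35 = 115.29
Dilution factor through tube #2 = 8 × 115.29 = 922.29
[tube #2] = 1.00 mM / 922.29 = 0.001084 mM = 1.08 μM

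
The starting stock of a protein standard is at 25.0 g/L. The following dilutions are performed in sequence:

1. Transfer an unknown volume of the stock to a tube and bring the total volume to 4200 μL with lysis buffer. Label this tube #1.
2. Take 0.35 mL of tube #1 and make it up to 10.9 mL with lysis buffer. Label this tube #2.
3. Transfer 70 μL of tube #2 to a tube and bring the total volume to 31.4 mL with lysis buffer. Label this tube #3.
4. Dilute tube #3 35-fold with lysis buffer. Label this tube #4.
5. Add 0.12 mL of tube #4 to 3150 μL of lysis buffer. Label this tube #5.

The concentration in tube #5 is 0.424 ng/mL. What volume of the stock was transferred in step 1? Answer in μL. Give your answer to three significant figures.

Step 1: v brought to 4200 μL → factor = 4200 μL/v
Step 2: 0.35 mL brought to 10.9 mL → factor 10.9/0.35 = 31.143
Step 3: 70 μL brought to 31.4 mL → factor 31400/70 = 448.57
Step 4: 35-fold → factor 35
Step 5: 0.12 mL + 3150 μL = 3.27 mL total → factor 3.27/0.12 = 27.25
Product of known-step factors = 1.3324 × 10^7
Overall factor = 25.0 g/L / (0.424 ng/mL) = 5.8962 × 10^7
Step-1 factor = 5.8962 × 10^7 / 1.3324 × 10^7 = 4.4254
v = 4200 μL / 4.4254 = 949 μL

949 μL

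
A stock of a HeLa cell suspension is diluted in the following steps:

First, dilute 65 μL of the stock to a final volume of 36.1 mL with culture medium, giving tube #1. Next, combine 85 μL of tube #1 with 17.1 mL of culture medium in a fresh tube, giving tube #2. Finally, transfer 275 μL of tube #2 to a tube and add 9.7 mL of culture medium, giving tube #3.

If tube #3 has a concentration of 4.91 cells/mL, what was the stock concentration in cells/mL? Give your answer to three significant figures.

2.00 × 10^7 cells/mL

Step 1: 65 μL brought to 36.1 mL → factor 36100/65 = 555.38
Step 2: 85 μL + 17.1 mL = 17185 μL total → factor 17185/85 = 202.18
Step 3: 275 μL + 9.7 mL = 9975 μL total → factor 9975/275 = 36.273
Overall dilution factor = 555.38 × 202.18 × 36.273 = 4.0729 × 10^6
Stock = 4.91 cells/mL × 4.0729 × 10^6 = 2.00 × 10^7 cells/mL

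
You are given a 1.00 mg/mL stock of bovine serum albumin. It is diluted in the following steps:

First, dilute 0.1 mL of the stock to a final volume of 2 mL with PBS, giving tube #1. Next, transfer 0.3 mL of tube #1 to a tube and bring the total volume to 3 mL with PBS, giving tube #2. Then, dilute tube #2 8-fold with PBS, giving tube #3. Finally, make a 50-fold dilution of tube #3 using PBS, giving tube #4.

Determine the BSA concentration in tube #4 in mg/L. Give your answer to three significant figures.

0.0125 mg/L

Step 1: 0.1 mL brought to 2 mL → factor 2/0.1 = 20
Step 2: 0.3 mL brought to 3 mL → factor 3/0.3 = 10
Step 3: 8-fold → factor 8
Step 4: 50-fold → factor 50
Overall dilution factor = 20 × 10 × 8 × 50 = 80000
Final = 1.00 mg/mL / 80000 = 1.250 × 10^-5 mg/mL = 0.0125 mg/L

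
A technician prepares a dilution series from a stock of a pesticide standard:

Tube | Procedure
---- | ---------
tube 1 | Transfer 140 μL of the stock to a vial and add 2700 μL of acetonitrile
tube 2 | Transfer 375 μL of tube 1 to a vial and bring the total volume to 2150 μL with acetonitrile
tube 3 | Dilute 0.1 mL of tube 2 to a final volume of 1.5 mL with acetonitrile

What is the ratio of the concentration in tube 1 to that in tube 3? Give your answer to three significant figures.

Step 1: 140 μL + 2700 μL = 2840 μL total → factor 2840/140 = 20.286
Step 2: 375 μL brought to 2150 μL → factor 2150/375 = 5.7333
Step 3: 0.1 mL brought to 1.5 mL → factor 1.5/0.1 = 15
Dilution factor to tube 1 = 20.286; to tube 3 = 1744.6
[tube 1]/[tube 3] = (factor to tube 3)/(factor to tube 1) = 1744.6/20.286 = 86.0

86.0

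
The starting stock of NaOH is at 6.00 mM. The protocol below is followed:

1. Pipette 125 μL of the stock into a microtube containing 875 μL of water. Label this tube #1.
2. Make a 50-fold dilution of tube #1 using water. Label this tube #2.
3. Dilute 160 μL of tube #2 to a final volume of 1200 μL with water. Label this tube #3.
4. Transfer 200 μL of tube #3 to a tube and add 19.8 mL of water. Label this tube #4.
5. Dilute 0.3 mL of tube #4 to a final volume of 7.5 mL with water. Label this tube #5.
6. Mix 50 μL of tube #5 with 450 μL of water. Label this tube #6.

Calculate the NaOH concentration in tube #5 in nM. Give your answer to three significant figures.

0.800 nM

Step 1: 125 μL + 875 μL = 1000 μL total → factor 1000/125 = 8
Step 2: 50-fold → factor 50
Step 3: 160 μL brought to 1200 μL → factor 1200/160 = 7.5
Step 4: 200 μL + 19.8 mL = 20000 μL total → factor 20000/200 = 100
Step 5: 0.3 mL brought to 7.5 mL → factor 7.5/0.3 = 25
Dilution factor through tube #5 = 8 × 50 × 7.5 × 100 × 25 = 7.5 × 10^6
[tube #5] = 6.00 mM / 7.5 × 10^6 = 8.000 × 10^-7 mM = 0.800 nM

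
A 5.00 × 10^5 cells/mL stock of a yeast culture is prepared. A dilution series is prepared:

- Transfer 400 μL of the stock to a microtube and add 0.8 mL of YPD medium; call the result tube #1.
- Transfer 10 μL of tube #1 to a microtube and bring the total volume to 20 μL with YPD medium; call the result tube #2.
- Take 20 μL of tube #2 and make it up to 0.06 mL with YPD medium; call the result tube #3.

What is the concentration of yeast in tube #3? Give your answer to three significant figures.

Step 1: 400 μL + 0.8 mL = 1200 μL total → factor 1200/400 = 3
Step 2: 10 μL brought to 20 μL → factor 20/10 = 2
Step 3: 20 μL brought to 0.06 mL → factor 60/20 = 3
Overall dilution factor = 3 × 2 × 3 = 18
Final = 5.00 × 10^5 cells/mL / 18 = 2.78 × 10^4 cells/mL

2.78 × 10^4 cells/mL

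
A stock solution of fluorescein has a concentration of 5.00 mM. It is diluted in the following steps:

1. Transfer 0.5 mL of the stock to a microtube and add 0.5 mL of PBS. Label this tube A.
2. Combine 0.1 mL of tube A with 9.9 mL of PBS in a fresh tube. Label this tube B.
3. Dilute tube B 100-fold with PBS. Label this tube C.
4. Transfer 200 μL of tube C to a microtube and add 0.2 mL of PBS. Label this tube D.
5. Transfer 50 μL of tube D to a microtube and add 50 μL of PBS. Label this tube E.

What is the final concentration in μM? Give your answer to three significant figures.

Step 1: 0.5 mL + 0.5 mL = 1 mL total → factor 1/0.5 = 2
Step 2: 0.1 mL + 9.9 mL = 10 mL total → factor 10/0.1 = 100
Step 3: 100-fold → factor 100
Step 4: 200 μL + 0.2 mL = 400 μL total → factor 400/200 = 2
Step 5: 50 μL + 50 μL = 100 μL total → factor 100/50 = 2
Overall dilution factor = 2 × 100 × 100 × 2 × 2 = 80000
Final = 5.00 mM / 80000 = 6.250 × 10^-5 mM = 0.0625 μM

0.0625 μM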